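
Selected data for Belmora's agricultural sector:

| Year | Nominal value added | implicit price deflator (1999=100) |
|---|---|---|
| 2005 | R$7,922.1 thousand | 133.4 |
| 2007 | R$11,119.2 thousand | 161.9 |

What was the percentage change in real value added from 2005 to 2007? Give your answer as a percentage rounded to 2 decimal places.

Real value added 2005 = 7922.1 / 1.334 = 5938.61.
Real value added 2007 = 11119.2 / 1.619 = 6867.94.
Real growth = 6867.94 / 5938.61 − 1 = 0.1565.

15.65%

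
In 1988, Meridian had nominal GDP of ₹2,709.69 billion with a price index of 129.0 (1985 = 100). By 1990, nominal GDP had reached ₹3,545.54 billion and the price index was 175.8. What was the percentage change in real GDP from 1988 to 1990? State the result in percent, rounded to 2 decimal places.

-3.99%

Real GDP 1988 = 2709.69 / 1.290 = 2100.53.
Real GDP 1990 = 3545.54 / 1.758 = 2016.80.
Real growth = 2016.80 / 2100.53 − 1 = -0.0399.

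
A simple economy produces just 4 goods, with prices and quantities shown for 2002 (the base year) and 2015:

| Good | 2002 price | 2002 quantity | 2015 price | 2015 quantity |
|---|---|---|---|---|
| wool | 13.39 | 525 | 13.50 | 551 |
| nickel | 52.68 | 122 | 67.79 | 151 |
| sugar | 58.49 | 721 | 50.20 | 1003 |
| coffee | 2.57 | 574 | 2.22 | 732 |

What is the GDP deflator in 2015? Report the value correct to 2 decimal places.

Nominal GDP 2015 = 13.50·551 + 67.79·151 + 50.20·1003 + 2.22·732 = 69650.43.
Real GDP 2015 (at 2002 prices) = 13.39·551 + 52.68·151 + 58.49·1003 + 2.57·732 = 75879.28.
Deflator = Nominal/Real × 100 = 69650.43/75879.28 × 100 = 91.791.

91.79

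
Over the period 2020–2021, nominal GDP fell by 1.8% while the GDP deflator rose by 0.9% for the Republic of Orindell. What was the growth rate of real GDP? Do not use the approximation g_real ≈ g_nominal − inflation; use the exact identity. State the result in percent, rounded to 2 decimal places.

(1 + g_nom) = (1 + g_real)(1 + π), so g_real = 0.9820 / 1.0090 − 1 = -0.02676.

-2.68%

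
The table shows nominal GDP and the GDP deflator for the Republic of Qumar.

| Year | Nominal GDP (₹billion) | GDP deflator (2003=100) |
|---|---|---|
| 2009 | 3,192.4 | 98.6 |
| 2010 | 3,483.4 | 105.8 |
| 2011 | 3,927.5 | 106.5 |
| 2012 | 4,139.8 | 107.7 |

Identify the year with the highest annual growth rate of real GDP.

2010: real = 3483.4/1.058 = 3292.44; growth vs 2009 (3237.73) = 1.69%.
2011: real = 3927.5/1.065 = 3687.79; growth vs 2010 (3292.44) = 12.01%.
2012: real = 4139.8/1.077 = 3843.83; growth vs 2011 (3687.79) = 4.23%.

2011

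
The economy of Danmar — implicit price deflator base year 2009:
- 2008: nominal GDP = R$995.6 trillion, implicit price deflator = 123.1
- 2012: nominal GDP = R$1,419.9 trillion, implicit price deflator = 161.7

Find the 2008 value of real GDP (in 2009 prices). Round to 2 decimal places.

Real GDP = Nominal / (implicit price deflator/100) = 995.6 / 1.231 = 808.77.

R$808.77 trillion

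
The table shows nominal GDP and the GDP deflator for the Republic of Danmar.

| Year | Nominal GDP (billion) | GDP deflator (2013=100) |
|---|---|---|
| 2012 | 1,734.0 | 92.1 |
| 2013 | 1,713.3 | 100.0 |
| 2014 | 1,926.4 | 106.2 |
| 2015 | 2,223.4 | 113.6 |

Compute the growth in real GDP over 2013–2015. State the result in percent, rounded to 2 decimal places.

14.24%

Real GDP 2013 = 1713.3/1.000 = 1713.30.
Real GDP 2015 = 2223.4/1.136 = 1957.22.
Change = 1957.22/1713.30 − 1 = 0.1424.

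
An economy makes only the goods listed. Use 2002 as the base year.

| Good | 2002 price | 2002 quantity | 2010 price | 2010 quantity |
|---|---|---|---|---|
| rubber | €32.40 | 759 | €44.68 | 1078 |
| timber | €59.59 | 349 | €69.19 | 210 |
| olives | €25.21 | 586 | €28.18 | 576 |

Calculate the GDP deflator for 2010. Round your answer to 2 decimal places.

127.38

Nominal GDP 2010 = 44.68·1078 + 69.19·210 + 28.18·576 = 78926.62.
Real GDP 2010 (at 2002 prices) = 32.40·1078 + 59.59·210 + 25.21·576 = 61962.06.
Deflator = Nominal/Real × 100 = 78926.62/61962.06 × 100 = 127.379.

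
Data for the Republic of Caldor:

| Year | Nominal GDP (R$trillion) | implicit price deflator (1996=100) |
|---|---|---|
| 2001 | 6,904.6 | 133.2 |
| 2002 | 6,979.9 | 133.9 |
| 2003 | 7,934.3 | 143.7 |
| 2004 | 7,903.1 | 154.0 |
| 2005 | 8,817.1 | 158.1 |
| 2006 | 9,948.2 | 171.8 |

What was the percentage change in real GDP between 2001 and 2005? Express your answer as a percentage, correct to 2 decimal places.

Real GDP 2001 = 6904.6/1.332 = 5183.63.
Real GDP 2005 = 8817.1/1.581 = 5576.91.
Change = 5576.91/5183.63 − 1 = 0.0759.

7.59%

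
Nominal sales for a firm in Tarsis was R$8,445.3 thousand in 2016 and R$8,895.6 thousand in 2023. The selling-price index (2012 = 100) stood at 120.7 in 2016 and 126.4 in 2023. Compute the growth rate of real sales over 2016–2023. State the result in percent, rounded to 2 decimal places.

Real sales 2016 = 8445.3 / 1.207 = 6996.93.
Real sales 2023 = 8895.6 / 1.264 = 7037.66.
Real growth = 7037.66 / 6996.93 − 1 = 0.0058.

0.58%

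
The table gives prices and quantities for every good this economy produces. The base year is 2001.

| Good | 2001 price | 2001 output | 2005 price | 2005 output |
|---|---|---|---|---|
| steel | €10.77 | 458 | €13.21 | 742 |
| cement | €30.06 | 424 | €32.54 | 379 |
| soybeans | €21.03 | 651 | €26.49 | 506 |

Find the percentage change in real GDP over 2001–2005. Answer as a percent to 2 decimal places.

-4.28%

Real GDP 2001 = Nominal GDP 2001 = 10.77·458 + 30.06·424 + 21.03·651 = 31368.63.
Real GDP 2005 (at 2001 prices) = 10.77·742 + 30.06·379 + 21.03·506 = 30025.26.
Real growth = 30025.26/31368.63 − 1 = -0.0428.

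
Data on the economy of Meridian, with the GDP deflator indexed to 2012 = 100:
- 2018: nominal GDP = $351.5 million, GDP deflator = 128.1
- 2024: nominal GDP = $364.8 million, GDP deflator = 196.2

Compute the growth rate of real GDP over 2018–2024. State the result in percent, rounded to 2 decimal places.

Real GDP 2018 = 351.5 / 1.281 = 274.40.
Real GDP 2024 = 364.8 / 1.962 = 185.93.
Real growth = 185.93 / 274.40 − 1 = -0.3224.

-32.24%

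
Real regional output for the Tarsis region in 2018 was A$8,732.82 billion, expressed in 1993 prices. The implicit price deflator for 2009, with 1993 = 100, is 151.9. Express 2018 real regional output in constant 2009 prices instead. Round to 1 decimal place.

Real regional output in 2009 prices = Real regional output in 1993 prices × (P_2009/P_1993) = 8732.82 × 1.519 = 13265.15.

A$13,265.2 billion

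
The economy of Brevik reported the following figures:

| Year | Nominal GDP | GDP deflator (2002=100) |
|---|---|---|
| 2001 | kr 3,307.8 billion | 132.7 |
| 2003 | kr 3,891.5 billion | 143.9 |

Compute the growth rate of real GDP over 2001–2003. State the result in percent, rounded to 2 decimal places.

Deflate each year: 2001 → 3307.8/1.327 = 2492.69; 2003 → 3891.5/1.439 = 2704.31.
So real GDP changed by 2704.31/2492.69 − 1 = 0.0849, i.e. 8.49%.

8.49%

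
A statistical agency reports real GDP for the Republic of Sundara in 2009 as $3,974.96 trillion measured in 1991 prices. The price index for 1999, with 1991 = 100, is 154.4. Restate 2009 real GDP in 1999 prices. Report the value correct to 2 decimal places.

Real GDP in 1999 prices = Real GDP in 1991 prices × (P_1999/P_1991) = 3974.96 × 1.544 = 6137.34.

$6,137.34 trillion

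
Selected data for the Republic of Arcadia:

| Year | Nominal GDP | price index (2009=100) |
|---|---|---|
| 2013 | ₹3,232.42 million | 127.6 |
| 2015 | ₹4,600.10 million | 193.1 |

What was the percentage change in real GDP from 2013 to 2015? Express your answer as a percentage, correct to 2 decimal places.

Deflate each year: 2013 → 3232.42/1.276 = 2533.24; 2015 → 4600.10/1.931 = 2382.24.
So real GDP changed by 2382.24/2533.24 − 1 = -0.0596, i.e. -5.96%.

-5.96%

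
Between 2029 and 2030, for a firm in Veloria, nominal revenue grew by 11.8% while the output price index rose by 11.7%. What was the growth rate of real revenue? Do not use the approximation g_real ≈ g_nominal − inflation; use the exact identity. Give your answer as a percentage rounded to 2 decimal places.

0.09%

(1 + g_nom) = (1 + g_real)(1 + π), so g_real = 1.1180 / 1.1170 − 1 = 0.00090.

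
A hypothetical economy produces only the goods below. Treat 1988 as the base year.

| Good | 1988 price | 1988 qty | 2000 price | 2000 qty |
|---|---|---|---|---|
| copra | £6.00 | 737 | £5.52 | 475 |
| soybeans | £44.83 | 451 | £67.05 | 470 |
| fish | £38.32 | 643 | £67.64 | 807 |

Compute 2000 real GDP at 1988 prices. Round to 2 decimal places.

£54844.34

Real GDP 2000 = Σ (p_1988 × q_2000) = 6.00·475 + 44.83·470 + 38.32·807 = 54844.34.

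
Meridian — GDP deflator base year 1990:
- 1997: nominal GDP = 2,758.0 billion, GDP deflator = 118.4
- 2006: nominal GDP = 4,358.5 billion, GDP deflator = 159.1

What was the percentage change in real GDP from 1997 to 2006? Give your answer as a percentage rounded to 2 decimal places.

17.60%

Real GDP 1997 = 2758.0 / 1.184 = 2329.39.
Real GDP 2006 = 4358.5 / 1.591 = 2739.47.
Real growth = 2739.47 / 2329.39 − 1 = 0.1760.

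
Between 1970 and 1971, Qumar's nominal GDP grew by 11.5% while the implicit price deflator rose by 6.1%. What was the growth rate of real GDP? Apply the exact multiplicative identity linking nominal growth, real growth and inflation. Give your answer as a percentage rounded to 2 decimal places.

5.09%

(1 + g_nom) = (1 + g_real)(1 + π), so g_real = 1.1150 / 1.0610 − 1 = 0.05090.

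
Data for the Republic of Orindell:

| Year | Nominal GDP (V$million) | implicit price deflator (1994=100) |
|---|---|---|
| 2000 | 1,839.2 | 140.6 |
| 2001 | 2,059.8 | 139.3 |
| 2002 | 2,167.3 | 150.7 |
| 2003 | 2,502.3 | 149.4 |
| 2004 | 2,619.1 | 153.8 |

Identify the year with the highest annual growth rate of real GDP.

2001: real = 2059.8/1.393 = 1478.68; growth vs 2000 (1308.11) = 13.04%.
2002: real = 2167.3/1.507 = 1438.16; growth vs 2001 (1478.68) = -2.74%.
2003: real = 2502.3/1.494 = 1674.90; growth vs 2002 (1438.16) = 16.46%.
2004: real = 2619.1/1.538 = 1702.93; growth vs 2003 (1674.90) = 1.67%.

2003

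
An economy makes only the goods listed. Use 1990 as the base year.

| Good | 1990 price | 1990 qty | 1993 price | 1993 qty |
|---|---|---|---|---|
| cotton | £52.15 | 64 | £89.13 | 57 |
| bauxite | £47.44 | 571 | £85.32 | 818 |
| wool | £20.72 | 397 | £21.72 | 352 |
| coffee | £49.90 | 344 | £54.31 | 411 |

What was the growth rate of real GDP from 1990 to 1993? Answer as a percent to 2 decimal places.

24.66%

Real GDP 1990 = Nominal GDP 1990 = 52.15·64 + 47.44·571 + 20.72·397 + 49.90·344 = 55817.28.
Real GDP 1993 (at 1990 prices) = 52.15·57 + 47.44·818 + 20.72·352 + 49.90·411 = 69580.81.
Real growth = 69580.81/55817.28 − 1 = 0.2466.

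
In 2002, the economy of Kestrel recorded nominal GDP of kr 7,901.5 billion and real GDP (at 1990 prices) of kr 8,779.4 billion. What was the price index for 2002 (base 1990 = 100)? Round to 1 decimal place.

price index = (Nominal / Real) × 100 = 7901.5 / 8779.4 × 100 = 90.00.

90.0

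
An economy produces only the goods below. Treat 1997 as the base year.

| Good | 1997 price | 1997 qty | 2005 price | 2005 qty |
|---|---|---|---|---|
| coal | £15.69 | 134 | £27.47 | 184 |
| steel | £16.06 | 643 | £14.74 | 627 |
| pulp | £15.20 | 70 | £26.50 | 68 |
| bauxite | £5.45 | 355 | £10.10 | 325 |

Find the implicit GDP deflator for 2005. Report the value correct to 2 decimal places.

Nominal GDP 2005 = 27.47·184 + 14.74·627 + 26.50·68 + 10.10·325 = 19380.96.
Real GDP 2005 (at 1997 prices) = 15.69·184 + 16.06·627 + 15.20·68 + 5.45·325 = 15761.43.
Deflator = Nominal/Real × 100 = 19380.96/15761.43 × 100 = 122.964.

122.96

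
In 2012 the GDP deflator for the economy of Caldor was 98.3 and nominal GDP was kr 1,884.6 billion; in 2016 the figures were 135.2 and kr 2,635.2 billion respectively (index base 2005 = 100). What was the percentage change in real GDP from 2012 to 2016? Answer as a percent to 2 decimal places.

Deflate each year: 2012 → 1884.6/0.983 = 1917.19; 2016 → 2635.2/1.352 = 1949.11.
So real GDP changed by 1949.11/1917.19 − 1 = 0.0166, i.e. 1.66%.

1.66%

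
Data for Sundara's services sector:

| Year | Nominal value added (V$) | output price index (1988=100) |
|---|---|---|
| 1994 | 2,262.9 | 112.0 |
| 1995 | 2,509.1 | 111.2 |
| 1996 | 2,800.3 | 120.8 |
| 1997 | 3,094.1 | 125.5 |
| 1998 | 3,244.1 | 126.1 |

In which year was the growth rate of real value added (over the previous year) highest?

1995

1995: real = 2509.1/1.112 = 2256.38; growth vs 1994 (2020.45) = 11.68%.
1996: real = 2800.3/1.208 = 2318.13; growth vs 1995 (2256.38) = 2.74%.
1997: real = 3094.1/1.255 = 2465.42; growth vs 1996 (2318.13) = 6.35%.
1998: real = 3244.1/1.261 = 2572.64; growth vs 1997 (2465.42) = 4.35%.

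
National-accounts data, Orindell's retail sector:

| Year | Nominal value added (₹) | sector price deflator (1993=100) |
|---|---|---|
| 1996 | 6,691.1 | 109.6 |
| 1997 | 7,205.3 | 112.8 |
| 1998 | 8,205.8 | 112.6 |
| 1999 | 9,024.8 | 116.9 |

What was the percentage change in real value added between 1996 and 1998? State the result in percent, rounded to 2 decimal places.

19.37%

Real value added 1996 = 6691.1/1.096 = 6105.02.
Real value added 1998 = 8205.8/1.126 = 7287.57.
Change = 7287.57/6105.02 − 1 = 0.1937.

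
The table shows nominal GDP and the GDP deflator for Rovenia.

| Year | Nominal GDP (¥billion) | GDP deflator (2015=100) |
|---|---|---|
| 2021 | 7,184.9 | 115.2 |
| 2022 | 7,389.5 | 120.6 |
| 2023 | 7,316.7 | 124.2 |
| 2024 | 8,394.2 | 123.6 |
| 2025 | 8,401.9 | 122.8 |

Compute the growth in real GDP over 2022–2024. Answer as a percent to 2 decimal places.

Real GDP 2022 = 7389.5/1.206 = 6127.28.
Real GDP 2024 = 8394.2/1.236 = 6791.42.
Change = 6791.42/6127.28 − 1 = 0.1084.

10.84%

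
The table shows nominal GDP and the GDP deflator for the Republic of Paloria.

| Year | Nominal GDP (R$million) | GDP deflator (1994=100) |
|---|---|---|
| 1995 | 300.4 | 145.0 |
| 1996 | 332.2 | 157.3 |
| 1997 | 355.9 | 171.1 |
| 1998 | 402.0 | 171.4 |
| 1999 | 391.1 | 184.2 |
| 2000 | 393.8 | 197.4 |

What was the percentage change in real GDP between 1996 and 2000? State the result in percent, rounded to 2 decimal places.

-5.54%

Real GDP 1996 = 332.2/1.573 = 211.19.
Real GDP 2000 = 393.8/1.974 = 199.49.
Change = 199.49/211.19 − 1 = -0.0554.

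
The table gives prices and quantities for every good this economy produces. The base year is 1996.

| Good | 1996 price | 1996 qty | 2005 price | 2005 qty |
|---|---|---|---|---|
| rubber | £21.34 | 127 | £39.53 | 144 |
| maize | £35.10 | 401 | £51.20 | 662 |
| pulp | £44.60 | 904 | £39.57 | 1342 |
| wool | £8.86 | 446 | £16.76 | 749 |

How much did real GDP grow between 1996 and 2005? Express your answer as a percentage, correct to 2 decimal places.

51.99%

Real GDP 1996 = Nominal GDP 1996 = 21.34·127 + 35.10·401 + 44.60·904 + 8.86·446 = 61055.24.
Real GDP 2005 (at 1996 prices) = 21.34·144 + 35.10·662 + 44.60·1342 + 8.86·749 = 92798.50.
Real growth = 92798.50/61055.24 − 1 = 0.5199.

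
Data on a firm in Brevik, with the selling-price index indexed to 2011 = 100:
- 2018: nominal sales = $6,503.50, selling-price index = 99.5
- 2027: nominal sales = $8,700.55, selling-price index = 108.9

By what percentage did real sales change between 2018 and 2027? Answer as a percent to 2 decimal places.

Real sales 2018 = 6503.50 / 0.995 = 6536.18.
Real sales 2027 = 8700.55 / 1.089 = 7989.49.
Real growth = 7989.49 / 6536.18 − 1 = 0.2223.

22.23%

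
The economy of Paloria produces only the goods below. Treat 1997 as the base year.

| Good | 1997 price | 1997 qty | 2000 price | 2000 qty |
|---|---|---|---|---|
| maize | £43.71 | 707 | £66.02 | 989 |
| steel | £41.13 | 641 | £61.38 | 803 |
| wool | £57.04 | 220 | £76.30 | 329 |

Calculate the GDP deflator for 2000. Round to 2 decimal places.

147.00

Nominal GDP 2000 = 66.02·989 + 61.38·803 + 76.30·329 = 139684.62.
Real GDP 2000 (at 1997 prices) = 43.71·989 + 41.13·803 + 57.04·329 = 95022.74.
Deflator = Nominal/Real × 100 = 139684.62/95022.74 × 100 = 147.001.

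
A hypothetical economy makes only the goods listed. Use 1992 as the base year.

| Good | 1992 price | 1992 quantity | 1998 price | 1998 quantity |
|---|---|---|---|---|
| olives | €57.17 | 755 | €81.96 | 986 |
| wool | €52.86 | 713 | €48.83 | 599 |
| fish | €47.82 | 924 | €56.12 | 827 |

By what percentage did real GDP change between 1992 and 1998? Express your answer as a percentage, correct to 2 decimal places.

Real GDP 1992 = Nominal GDP 1992 = 57.17·755 + 52.86·713 + 47.82·924 = 125038.21.
Real GDP 1998 (at 1992 prices) = 57.17·986 + 52.86·599 + 47.82·827 = 127579.90.
Real growth = 127579.90/125038.21 − 1 = 0.0203.

2.03%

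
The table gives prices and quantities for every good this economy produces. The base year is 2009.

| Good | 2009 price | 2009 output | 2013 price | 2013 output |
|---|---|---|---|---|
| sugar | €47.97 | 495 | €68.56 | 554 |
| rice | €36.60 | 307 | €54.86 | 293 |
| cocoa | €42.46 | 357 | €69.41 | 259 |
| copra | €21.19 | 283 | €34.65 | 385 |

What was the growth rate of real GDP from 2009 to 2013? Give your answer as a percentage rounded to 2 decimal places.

Real GDP 2009 = Nominal GDP 2009 = 47.97·495 + 36.60·307 + 42.46·357 + 21.19·283 = 56136.34.
Real GDP 2013 (at 2009 prices) = 47.97·554 + 36.60·293 + 42.46·259 + 21.19·385 = 56454.47.
Real growth = 56454.47/56136.34 − 1 = 0.0057.

0.57%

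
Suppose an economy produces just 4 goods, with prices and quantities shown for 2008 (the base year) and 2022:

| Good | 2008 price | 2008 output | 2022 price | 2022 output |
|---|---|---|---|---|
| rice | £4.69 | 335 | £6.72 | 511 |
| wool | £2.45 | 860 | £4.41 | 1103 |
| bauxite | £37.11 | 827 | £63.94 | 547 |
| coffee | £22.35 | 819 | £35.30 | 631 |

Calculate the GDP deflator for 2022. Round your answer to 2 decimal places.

165.94

Nominal GDP 2022 = 6.72·511 + 4.41·1103 + 63.94·547 + 35.30·631 = 65547.63.
Real GDP 2022 (at 2008 prices) = 4.69·511 + 2.45·1103 + 37.11·547 + 22.35·631 = 39500.96.
Deflator = Nominal/Real × 100 = 65547.63/39500.96 × 100 = 165.939.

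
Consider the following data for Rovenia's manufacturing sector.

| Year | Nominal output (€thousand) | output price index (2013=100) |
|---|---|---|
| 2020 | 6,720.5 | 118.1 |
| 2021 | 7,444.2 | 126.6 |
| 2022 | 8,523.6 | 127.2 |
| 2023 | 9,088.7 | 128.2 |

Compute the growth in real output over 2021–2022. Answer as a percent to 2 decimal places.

Real output 2021 = 7444.2/1.266 = 5880.09.
Real output 2022 = 8523.6/1.272 = 6700.94.
Change = 6700.94/5880.09 − 1 = 0.1396.

13.96%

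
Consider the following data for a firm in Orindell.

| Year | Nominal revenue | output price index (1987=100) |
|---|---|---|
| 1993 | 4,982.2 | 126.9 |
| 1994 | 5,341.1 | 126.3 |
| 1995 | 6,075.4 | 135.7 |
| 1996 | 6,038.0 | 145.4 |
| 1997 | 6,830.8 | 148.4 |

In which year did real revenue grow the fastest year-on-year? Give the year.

1994: real = 5341.1/1.263 = 4228.90; growth vs 1993 (3926.08) = 7.71%.
1995: real = 6075.4/1.357 = 4477.08; growth vs 1994 (4228.90) = 5.87%.
1996: real = 6038.0/1.454 = 4152.68; growth vs 1995 (4477.08) = -7.25%.
1997: real = 6830.8/1.484 = 4602.96; growth vs 1996 (4152.68) = 10.84%.

1997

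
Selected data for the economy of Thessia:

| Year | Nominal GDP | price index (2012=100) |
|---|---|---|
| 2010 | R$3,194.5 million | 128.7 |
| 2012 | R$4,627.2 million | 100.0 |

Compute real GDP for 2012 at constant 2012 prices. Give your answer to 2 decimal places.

Real GDP = Nominal / (price index/100) = 4627.2 / 1.000 = 4627.20.

R$4,627.20 million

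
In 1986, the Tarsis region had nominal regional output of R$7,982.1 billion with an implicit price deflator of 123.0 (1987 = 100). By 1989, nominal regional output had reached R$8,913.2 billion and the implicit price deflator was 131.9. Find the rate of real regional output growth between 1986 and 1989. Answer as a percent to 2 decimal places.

Real regional output 1986 = 7982.1 / 1.230 = 6489.51.
Real regional output 1989 = 8913.2 / 1.319 = 6757.54.
Real growth = 6757.54 / 6489.51 − 1 = 0.0413.

4.13%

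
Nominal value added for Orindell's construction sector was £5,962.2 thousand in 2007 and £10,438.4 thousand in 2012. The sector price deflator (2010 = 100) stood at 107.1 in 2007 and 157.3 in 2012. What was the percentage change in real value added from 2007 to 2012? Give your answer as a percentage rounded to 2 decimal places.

19.20%

Real value added 2007 = 5962.2 / 1.071 = 5566.95.
Real value added 2012 = 10438.4 / 1.573 = 6635.98.
Real growth = 6635.98 / 5566.95 − 1 = 0.1920.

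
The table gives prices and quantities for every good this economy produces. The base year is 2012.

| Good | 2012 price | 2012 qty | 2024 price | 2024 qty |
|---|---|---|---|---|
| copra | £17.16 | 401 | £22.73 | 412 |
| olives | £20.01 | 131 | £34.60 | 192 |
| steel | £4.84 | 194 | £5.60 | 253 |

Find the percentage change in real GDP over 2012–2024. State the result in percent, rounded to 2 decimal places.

16.23%

Real GDP 2012 = Nominal GDP 2012 = 17.16·401 + 20.01·131 + 4.84·194 = 10441.43.
Real GDP 2024 (at 2012 prices) = 17.16·412 + 20.01·192 + 4.84·253 = 12136.36.
Real growth = 12136.36/10441.43 − 1 = 0.1623.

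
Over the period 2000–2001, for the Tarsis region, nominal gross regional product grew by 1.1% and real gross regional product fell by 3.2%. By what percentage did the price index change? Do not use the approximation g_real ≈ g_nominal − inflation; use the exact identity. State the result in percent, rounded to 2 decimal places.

(1 + g_nom) = (1 + g_real)(1 + π), so π = 1.0110 / 0.9680 − 1 = 0.04442.

4.44%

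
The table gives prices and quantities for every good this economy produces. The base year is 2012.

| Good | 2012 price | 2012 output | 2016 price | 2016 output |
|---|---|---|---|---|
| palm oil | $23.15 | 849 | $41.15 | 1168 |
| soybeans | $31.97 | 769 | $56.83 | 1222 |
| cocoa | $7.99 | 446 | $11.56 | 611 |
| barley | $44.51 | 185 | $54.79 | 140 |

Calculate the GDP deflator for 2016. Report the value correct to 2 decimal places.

Nominal GDP 2016 = 41.15·1168 + 56.83·1222 + 11.56·611 + 54.79·140 = 132243.22.
Real GDP 2016 (at 2012 prices) = 23.15·1168 + 31.97·1222 + 7.99·611 + 44.51·140 = 77219.83.
Deflator = Nominal/Real × 100 = 132243.22/77219.83 × 100 = 171.256.

171.26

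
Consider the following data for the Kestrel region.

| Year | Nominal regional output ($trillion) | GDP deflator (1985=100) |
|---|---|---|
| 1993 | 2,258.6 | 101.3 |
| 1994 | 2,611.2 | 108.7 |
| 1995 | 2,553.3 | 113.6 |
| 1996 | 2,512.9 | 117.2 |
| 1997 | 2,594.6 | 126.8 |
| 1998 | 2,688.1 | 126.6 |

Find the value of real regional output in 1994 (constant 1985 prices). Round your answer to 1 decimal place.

Real regional output 1994 = 2611.2 / 1.087 = 2402.21.

$2,402.2 trillion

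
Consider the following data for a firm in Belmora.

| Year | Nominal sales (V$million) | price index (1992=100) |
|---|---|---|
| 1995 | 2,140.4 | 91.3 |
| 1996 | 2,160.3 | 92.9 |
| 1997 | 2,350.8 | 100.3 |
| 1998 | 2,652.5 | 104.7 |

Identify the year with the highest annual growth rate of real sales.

1996: real = 2160.3/0.929 = 2325.40; growth vs 1995 (2344.36) = -0.81%.
1997: real = 2350.8/1.003 = 2343.77; growth vs 1996 (2325.40) = 0.79%.
1998: real = 2652.5/1.047 = 2533.43; growth vs 1997 (2343.77) = 8.09%.

1998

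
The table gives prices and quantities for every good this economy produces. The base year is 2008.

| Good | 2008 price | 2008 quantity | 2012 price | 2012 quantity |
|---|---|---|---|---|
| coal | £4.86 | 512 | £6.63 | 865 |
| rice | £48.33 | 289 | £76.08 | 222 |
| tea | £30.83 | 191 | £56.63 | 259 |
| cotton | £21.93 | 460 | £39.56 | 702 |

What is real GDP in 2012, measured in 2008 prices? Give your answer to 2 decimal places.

£38312.99

Real GDP 2012 = Σ (p_2008 × q_2012) = 4.86·865 + 48.33·222 + 30.83·259 + 21.93·702 = 38312.99.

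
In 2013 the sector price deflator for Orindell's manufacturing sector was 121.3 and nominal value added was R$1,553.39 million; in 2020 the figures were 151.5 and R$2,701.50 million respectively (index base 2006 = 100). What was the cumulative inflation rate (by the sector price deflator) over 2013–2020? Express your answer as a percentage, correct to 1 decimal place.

Price-level change = 151.5 / 121.3 − 1 = 0.2490.

24.9%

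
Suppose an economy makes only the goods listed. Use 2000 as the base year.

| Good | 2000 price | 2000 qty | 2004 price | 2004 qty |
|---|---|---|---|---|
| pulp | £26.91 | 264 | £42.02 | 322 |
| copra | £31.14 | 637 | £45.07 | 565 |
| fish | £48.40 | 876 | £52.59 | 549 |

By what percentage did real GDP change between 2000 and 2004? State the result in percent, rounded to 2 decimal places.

-23.81%

Real GDP 2000 = Nominal GDP 2000 = 26.91·264 + 31.14·637 + 48.40·876 = 69338.82.
Real GDP 2004 (at 2000 prices) = 26.91·322 + 31.14·565 + 48.40·549 = 52830.72.
Real growth = 52830.72/69338.82 − 1 = -0.2381.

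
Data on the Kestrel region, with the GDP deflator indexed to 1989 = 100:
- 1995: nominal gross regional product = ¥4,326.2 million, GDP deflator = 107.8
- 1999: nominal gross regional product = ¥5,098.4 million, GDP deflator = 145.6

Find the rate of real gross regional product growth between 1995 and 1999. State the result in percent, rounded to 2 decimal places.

Deflate each year: 1995 → 4326.2/1.078 = 4013.17; 1999 → 5098.4/1.456 = 3501.65.
So real gross regional product changed by 3501.65/4013.17 − 1 = -0.1275, i.e. -12.75%.

-12.75%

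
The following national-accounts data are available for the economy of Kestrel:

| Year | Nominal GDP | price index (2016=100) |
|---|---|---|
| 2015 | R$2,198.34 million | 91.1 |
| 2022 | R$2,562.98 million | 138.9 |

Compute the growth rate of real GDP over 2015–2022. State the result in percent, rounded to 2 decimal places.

Real GDP 2015 = 2198.34 / 0.911 = 2413.11.
Real GDP 2022 = 2562.98 / 1.389 = 1845.20.
Real growth = 1845.20 / 2413.11 − 1 = -0.2353.

-23.53%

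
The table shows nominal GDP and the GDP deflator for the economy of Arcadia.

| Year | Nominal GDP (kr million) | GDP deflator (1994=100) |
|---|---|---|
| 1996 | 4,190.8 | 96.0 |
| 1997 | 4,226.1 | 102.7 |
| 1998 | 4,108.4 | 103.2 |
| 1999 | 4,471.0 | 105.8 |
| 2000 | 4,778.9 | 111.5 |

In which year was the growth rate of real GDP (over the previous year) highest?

1999

1997: real = 4226.1/1.027 = 4115.00; growth vs 1996 (4365.42) = -5.74%.
1998: real = 4108.4/1.032 = 3981.01; growth vs 1997 (4115.00) = -3.26%.
1999: real = 4471.0/1.058 = 4225.90; growth vs 1998 (3981.01) = 6.15%.
2000: real = 4778.9/1.115 = 4286.01; growth vs 1999 (4225.90) = 1.42%.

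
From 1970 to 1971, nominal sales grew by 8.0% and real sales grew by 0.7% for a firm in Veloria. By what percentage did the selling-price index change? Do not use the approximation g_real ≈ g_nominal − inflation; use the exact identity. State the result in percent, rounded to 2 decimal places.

(1 + g_nom) = (1 + g_real)(1 + π), so π = 1.0800 / 1.0070 − 1 = 0.07249.

7.25%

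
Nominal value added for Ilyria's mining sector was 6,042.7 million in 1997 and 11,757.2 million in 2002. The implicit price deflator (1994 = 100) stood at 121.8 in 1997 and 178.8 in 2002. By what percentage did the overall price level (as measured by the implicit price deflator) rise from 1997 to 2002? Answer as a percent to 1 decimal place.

46.8%

Price-level change = 178.8 / 121.8 − 1 = 0.4680.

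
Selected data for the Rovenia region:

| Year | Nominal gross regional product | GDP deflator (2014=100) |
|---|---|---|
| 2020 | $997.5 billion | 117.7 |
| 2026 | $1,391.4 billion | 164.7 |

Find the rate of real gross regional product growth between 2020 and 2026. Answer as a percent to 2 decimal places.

-0.32%

Deflate each year: 2020 → 997.5/1.177 = 847.49; 2026 → 1391.4/1.647 = 844.81.
So real gross regional product changed by 844.81/847.49 − 1 = -0.0032, i.e. -0.32%.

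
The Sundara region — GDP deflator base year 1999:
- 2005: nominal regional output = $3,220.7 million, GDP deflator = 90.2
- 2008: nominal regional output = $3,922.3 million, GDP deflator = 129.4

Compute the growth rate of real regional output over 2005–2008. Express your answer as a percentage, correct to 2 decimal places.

-15.11%

Deflate each year: 2005 → 3220.7/0.902 = 3570.62; 2008 → 3922.3/1.294 = 3031.14.
So real regional output changed by 3031.14/3570.62 − 1 = -0.1511, i.e. -15.11%.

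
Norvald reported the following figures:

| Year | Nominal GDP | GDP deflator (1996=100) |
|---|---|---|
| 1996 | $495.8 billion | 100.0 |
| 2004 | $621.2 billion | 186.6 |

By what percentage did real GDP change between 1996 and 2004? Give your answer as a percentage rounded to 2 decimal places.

-32.86%

Deflate each year: 1996 → 495.8/1.000 = 495.80; 2004 → 621.2/1.866 = 332.90.
So real GDP changed by 332.90/495.80 − 1 = -0.3286, i.e. -32.86%.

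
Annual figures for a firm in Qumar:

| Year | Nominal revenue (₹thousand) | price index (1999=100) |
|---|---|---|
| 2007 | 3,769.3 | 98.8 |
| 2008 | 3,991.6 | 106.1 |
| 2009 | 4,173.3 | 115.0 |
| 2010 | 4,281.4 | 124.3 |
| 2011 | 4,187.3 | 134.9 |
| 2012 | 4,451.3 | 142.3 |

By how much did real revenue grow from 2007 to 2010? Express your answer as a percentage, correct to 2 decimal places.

-9.72%

Real revenue 2007 = 3769.3/0.988 = 3815.08.
Real revenue 2010 = 4281.4/1.243 = 3444.41.
Change = 3444.41/3815.08 − 1 = -0.0972.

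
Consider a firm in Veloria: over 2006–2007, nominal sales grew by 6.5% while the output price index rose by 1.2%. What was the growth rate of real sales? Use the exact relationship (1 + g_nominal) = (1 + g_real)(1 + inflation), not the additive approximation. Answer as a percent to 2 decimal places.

(1 + g_nom) = (1 + g_real)(1 + π), so g_real = 1.0650 / 1.0120 − 1 = 0.05237.

5.24%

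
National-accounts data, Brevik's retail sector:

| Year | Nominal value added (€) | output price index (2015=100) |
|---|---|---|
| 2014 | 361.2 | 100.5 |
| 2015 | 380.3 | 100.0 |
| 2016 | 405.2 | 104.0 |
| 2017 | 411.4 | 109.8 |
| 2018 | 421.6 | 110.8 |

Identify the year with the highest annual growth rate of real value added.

2015: real = 380.3/1.000 = 380.30; growth vs 2014 (359.40) = 5.82%.
2016: real = 405.2/1.040 = 389.62; growth vs 2015 (380.30) = 2.45%.
2017: real = 411.4/1.098 = 374.68; growth vs 2016 (389.62) = -3.83%.
2018: real = 421.6/1.108 = 380.51; growth vs 2017 (374.68) = 1.56%.

2015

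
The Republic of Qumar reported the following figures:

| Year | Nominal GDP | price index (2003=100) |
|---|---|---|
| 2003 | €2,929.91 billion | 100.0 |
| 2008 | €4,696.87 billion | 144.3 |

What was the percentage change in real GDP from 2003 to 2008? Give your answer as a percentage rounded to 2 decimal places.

Deflate each year: 2003 → 2929.91/1.000 = 2929.91; 2008 → 4696.87/1.443 = 3254.93.
So real GDP changed by 3254.93/2929.91 − 1 = 0.1109, i.e. 11.09%.

11.09%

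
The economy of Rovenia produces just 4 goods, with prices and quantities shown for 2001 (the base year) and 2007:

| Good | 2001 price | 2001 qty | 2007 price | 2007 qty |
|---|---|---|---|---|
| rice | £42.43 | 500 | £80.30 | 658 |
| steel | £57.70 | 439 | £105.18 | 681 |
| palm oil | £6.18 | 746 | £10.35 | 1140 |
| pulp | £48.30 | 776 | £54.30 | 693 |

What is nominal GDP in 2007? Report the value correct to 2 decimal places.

£173893.88

Nominal GDP 2007 = Σ (p_2007 × q_2007) = 80.30·658 + 105.18·681 + 10.35·1140 + 54.30·693 = 173893.88.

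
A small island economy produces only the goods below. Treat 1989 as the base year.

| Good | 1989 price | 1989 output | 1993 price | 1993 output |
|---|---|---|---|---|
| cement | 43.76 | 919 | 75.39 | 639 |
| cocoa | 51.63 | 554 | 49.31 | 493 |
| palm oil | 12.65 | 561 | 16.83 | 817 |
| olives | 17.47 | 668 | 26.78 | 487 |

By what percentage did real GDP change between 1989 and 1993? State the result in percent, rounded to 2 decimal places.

Real GDP 1989 = Nominal GDP 1989 = 43.76·919 + 51.63·554 + 12.65·561 + 17.47·668 = 87585.07.
Real GDP 1993 (at 1989 prices) = 43.76·639 + 51.63·493 + 12.65·817 + 17.47·487 = 72259.17.
Real growth = 72259.17/87585.07 − 1 = -0.1750.

-17.50%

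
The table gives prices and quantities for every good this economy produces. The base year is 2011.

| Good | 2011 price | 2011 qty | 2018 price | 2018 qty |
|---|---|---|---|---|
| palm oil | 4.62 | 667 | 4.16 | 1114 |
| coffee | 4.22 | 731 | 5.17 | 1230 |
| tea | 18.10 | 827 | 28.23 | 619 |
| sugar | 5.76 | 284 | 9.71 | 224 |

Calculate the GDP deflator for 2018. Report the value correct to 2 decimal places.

134.21

Nominal GDP 2018 = 4.16·1114 + 5.17·1230 + 28.23·619 + 9.71·224 = 30642.75.
Real GDP 2018 (at 2011 prices) = 4.62·1114 + 4.22·1230 + 18.10·619 + 5.76·224 = 22831.42.
Deflator = Nominal/Real × 100 = 30642.75/22831.42 × 100 = 134.213.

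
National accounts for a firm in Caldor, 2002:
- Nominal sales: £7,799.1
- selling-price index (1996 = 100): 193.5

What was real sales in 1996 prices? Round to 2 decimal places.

Real sales = Nominal / (selling-price index/100) = 7799.1 / 1.935 = 4030.54.

£4,030.54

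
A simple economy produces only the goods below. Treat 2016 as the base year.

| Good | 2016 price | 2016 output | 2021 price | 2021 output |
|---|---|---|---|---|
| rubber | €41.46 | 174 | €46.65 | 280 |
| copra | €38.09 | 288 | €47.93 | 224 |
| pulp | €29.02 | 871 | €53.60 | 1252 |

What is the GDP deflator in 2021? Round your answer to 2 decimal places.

Nominal GDP 2021 = 46.65·280 + 47.93·224 + 53.60·1252 = 90905.52.
Real GDP 2021 (at 2016 prices) = 41.46·280 + 38.09·224 + 29.02·1252 = 56474.00.
Deflator = Nominal/Real × 100 = 90905.52/56474.00 × 100 = 160.969.

160.97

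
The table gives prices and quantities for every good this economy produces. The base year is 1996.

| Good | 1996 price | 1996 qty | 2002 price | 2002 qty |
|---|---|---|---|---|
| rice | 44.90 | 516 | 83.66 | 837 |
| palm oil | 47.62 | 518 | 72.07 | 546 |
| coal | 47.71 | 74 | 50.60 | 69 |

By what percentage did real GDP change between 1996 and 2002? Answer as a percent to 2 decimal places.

30.19%

Real GDP 1996 = Nominal GDP 1996 = 44.90·516 + 47.62·518 + 47.71·74 = 51366.10.
Real GDP 2002 (at 1996 prices) = 44.90·837 + 47.62·546 + 47.71·69 = 66873.81.
Real growth = 66873.81/51366.10 − 1 = 0.3019.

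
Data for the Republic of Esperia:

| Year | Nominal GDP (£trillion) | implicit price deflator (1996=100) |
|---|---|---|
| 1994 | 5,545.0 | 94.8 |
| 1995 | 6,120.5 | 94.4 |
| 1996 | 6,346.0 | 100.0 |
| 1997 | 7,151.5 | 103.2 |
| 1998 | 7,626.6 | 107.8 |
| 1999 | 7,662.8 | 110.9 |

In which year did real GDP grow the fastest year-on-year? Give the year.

1995: real = 6120.5/0.944 = 6483.58; growth vs 1994 (5849.16) = 10.85%.
1996: real = 6346.0/1.000 = 6346.00; growth vs 1995 (6483.58) = -2.12%.
1997: real = 7151.5/1.032 = 6929.75; growth vs 1996 (6346.00) = 9.20%.
1998: real = 7626.6/1.078 = 7074.77; growth vs 1997 (6929.75) = 2.09%.
1999: real = 7662.8/1.109 = 6909.65; growth vs 1998 (7074.77) = -2.33%.

1995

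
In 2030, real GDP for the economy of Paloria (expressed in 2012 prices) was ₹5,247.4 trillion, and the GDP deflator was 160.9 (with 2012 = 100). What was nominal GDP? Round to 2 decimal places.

Nominal GDP = Real × (GDP deflator/100) = 5247.4 × 1.609 = 8443.07.

₹8,443.07 trillion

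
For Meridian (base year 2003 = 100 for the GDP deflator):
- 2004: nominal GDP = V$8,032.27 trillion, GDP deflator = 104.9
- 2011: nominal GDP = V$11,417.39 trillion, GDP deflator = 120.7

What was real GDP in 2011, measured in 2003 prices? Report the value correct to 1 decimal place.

V$9,459.3 trillion

Real GDP = Nominal / (GDP deflator/100) = 11417.39 / 1.207 = 9459.31.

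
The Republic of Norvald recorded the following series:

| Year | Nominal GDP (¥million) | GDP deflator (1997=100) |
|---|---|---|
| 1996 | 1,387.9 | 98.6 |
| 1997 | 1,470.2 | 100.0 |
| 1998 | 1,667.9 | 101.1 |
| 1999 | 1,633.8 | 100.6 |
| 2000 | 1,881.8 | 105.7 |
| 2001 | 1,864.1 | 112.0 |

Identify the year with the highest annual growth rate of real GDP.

1998

1997: real = 1470.2/1.000 = 1470.20; growth vs 1996 (1407.61) = 4.45%.
1998: real = 1667.9/1.011 = 1649.75; growth vs 1997 (1470.20) = 12.21%.
1999: real = 1633.8/1.006 = 1624.06; growth vs 1998 (1649.75) = -1.56%.
2000: real = 1881.8/1.057 = 1780.32; growth vs 1999 (1624.06) = 9.62%.
2001: real = 1864.1/1.120 = 1664.38; growth vs 2000 (1780.32) = -6.51%.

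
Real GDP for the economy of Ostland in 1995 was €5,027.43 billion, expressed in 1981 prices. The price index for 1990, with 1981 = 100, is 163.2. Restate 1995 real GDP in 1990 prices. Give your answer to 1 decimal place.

Real GDP in 1990 prices = Real GDP in 1981 prices × (P_1990/P_1981) = 5027.43 × 1.632 = 8204.77.

€8,204.8 billion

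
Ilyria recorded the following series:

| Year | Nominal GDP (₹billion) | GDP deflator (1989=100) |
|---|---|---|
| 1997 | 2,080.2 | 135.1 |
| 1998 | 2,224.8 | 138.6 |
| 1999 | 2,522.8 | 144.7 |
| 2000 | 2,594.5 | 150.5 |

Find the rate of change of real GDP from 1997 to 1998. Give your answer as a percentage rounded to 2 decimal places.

Real GDP 1997 = 2080.2/1.351 = 1539.75.
Real GDP 1998 = 2224.8/1.386 = 1605.19.
Change = 1605.19/1539.75 − 1 = 0.0425.

4.25%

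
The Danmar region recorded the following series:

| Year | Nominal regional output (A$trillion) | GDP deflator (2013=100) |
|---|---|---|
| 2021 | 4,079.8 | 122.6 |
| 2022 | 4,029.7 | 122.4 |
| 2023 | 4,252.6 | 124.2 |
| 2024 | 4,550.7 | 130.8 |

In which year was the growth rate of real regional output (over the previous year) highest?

2022: real = 4029.7/1.224 = 3292.24; growth vs 2021 (3327.73) = -1.07%.
2023: real = 4252.6/1.242 = 3423.99; growth vs 2022 (3292.24) = 4.00%.
2024: real = 4550.7/1.308 = 3479.13; growth vs 2023 (3423.99) = 1.61%.

2023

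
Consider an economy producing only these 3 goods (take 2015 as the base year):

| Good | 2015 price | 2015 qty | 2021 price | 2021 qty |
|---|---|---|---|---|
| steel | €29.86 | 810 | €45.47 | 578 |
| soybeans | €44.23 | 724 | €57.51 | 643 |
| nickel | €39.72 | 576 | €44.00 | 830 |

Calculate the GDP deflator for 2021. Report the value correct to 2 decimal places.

Nominal GDP 2021 = 45.47·578 + 57.51·643 + 44.00·830 = 99780.59.
Real GDP 2021 (at 2015 prices) = 29.86·578 + 44.23·643 + 39.72·830 = 78666.57.
Deflator = Nominal/Real × 100 = 99780.59/78666.57 × 100 = 126.840.

126.84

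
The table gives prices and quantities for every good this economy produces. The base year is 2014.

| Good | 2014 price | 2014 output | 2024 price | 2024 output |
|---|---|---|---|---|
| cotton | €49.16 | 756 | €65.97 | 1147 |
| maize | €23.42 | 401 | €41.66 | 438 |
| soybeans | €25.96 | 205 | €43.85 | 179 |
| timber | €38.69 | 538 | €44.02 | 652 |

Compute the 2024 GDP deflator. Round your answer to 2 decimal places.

135.17

Nominal GDP 2024 = 65.97·1147 + 41.66·438 + 43.85·179 + 44.02·652 = 130464.86.
Real GDP 2024 (at 2014 prices) = 49.16·1147 + 23.42·438 + 25.96·179 + 38.69·652 = 96517.20.
Deflator = Nominal/Real × 100 = 130464.86/96517.20 × 100 = 135.173.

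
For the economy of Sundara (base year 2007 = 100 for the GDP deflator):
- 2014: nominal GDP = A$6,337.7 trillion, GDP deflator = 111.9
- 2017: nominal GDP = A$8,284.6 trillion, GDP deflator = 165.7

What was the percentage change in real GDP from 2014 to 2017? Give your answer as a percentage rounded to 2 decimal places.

-11.72%

Real GDP 2014 = 6337.7 / 1.119 = 5663.72.
Real GDP 2017 = 8284.6 / 1.657 = 4999.76.
Real growth = 4999.76 / 5663.72 − 1 = -0.1172.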